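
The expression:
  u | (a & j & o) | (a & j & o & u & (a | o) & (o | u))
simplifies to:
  u | (a & j & o)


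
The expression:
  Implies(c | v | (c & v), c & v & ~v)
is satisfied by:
  {v: False, c: False}


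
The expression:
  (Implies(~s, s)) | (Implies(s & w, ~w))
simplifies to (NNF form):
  True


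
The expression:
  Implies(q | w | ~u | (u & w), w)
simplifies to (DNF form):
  w | (u & ~q)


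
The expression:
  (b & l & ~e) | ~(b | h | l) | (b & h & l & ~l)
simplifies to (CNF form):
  (b | ~h) & (b | ~l) & (l | ~b) & (~e | ~l)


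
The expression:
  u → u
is always true.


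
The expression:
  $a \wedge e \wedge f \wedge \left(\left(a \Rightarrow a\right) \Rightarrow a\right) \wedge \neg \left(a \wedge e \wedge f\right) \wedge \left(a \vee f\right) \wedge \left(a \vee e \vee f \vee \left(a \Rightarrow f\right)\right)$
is never true.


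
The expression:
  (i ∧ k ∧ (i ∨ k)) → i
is always true.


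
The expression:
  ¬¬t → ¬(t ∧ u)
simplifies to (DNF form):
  ¬t ∨ ¬u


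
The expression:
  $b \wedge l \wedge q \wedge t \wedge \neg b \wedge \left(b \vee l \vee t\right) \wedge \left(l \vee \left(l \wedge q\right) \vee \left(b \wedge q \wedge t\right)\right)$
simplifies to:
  $\text{False}$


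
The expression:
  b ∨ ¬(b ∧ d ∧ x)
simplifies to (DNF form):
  True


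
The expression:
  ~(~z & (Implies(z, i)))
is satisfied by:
  {z: True}


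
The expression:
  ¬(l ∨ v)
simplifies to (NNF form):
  ¬l ∧ ¬v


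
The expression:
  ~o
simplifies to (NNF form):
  ~o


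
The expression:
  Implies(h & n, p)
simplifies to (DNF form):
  p | ~h | ~n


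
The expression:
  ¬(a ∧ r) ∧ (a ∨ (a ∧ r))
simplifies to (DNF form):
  a ∧ ¬r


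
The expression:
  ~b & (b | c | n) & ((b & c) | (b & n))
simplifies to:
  False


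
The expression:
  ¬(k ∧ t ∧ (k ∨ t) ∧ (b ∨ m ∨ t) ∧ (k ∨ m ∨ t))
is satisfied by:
  {k: False, t: False}
  {t: True, k: False}
  {k: True, t: False}


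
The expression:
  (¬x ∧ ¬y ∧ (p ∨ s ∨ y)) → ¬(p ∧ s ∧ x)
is always true.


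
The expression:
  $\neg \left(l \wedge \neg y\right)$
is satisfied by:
  {y: True, l: False}
  {l: False, y: False}
  {l: True, y: True}


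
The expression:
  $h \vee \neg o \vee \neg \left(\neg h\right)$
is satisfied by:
  {h: True, o: False}
  {o: False, h: False}
  {o: True, h: True}


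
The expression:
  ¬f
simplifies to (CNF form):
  ¬f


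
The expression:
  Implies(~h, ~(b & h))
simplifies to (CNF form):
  True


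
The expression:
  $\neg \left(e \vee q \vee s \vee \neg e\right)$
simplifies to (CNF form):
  $\text{False}$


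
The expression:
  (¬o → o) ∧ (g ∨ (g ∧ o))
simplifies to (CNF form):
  g ∧ o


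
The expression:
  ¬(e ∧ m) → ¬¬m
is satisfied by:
  {m: True}


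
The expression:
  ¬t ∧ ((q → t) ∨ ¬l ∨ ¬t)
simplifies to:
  ¬t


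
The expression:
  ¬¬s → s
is always true.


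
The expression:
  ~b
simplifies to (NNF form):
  ~b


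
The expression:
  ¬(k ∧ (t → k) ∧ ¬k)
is always true.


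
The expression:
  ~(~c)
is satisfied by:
  {c: True}


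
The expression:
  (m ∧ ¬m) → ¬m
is always true.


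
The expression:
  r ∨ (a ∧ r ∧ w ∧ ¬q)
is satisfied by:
  {r: True}


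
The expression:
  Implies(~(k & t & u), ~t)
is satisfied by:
  {k: True, u: True, t: False}
  {k: True, u: False, t: False}
  {u: True, k: False, t: False}
  {k: False, u: False, t: False}
  {k: True, t: True, u: True}


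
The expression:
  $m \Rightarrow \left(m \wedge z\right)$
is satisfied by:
  {z: True, m: False}
  {m: False, z: False}
  {m: True, z: True}


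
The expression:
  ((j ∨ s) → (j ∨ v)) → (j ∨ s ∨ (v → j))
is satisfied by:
  {s: True, j: True, v: False}
  {s: True, j: False, v: False}
  {j: True, s: False, v: False}
  {s: False, j: False, v: False}
  {s: True, v: True, j: True}
  {s: True, v: True, j: False}
  {v: True, j: True, s: False}


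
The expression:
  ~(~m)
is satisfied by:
  {m: True}


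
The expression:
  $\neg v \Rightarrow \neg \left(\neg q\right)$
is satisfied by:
  {q: True, v: True}
  {q: True, v: False}
  {v: True, q: False}


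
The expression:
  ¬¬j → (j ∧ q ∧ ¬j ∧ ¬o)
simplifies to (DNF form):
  ¬j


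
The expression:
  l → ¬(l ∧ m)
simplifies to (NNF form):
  ¬l ∨ ¬m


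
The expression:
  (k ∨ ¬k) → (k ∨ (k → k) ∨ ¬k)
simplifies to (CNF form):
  True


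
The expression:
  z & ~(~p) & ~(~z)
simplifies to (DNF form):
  p & z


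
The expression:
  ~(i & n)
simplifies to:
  ~i | ~n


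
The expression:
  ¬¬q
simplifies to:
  q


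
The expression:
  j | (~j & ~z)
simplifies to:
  j | ~z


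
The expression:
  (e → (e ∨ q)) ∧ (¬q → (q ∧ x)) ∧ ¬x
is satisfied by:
  {q: True, x: False}


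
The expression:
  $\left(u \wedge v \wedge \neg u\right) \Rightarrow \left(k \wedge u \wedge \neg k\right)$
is always true.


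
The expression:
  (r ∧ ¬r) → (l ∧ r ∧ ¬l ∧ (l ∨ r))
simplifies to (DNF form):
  True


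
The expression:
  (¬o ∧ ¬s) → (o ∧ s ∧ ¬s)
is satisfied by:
  {o: True, s: True}
  {o: True, s: False}
  {s: True, o: False}


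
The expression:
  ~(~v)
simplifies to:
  v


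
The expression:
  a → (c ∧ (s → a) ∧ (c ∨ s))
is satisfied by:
  {c: True, a: False}
  {a: False, c: False}
  {a: True, c: True}


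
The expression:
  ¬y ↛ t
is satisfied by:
  {t: True, y: False}
  {y: False, t: False}
  {y: True, t: True}


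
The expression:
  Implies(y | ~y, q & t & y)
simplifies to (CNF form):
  q & t & y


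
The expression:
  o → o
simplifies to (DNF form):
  True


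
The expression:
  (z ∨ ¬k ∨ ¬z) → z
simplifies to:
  z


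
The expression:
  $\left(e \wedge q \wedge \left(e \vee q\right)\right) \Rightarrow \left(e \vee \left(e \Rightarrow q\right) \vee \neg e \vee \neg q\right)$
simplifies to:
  $\text{True}$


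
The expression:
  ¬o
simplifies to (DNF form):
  ¬o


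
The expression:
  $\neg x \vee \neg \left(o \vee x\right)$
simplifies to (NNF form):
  $\neg x$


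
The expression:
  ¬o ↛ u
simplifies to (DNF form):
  ¬o ∧ ¬u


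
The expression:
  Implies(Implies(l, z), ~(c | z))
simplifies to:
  ~z & (l | ~c)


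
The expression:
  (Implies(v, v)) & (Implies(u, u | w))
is always true.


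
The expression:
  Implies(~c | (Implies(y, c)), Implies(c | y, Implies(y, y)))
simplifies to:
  True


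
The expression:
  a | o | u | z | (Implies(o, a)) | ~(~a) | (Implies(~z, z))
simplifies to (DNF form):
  True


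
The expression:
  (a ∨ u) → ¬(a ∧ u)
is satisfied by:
  {u: False, a: False}
  {a: True, u: False}
  {u: True, a: False}


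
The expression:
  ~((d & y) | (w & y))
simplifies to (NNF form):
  ~y | (~d & ~w)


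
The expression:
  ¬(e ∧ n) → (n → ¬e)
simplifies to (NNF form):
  True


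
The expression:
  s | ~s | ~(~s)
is always true.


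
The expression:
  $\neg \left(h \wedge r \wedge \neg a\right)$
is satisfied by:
  {a: True, h: False, r: False}
  {h: False, r: False, a: False}
  {r: True, a: True, h: False}
  {r: True, h: False, a: False}
  {a: True, h: True, r: False}
  {h: True, a: False, r: False}
  {r: True, h: True, a: True}


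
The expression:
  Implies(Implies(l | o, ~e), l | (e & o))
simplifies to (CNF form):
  (e | l) & (l | o)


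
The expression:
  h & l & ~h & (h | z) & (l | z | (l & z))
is never true.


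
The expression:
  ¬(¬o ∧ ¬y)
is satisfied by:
  {y: True, o: True}
  {y: True, o: False}
  {o: True, y: False}


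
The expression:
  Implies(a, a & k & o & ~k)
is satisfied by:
  {a: False}


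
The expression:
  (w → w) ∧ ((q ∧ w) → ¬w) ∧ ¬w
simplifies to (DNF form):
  ¬w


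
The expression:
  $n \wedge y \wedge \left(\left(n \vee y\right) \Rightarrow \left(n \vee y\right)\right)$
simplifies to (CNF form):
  $n \wedge y$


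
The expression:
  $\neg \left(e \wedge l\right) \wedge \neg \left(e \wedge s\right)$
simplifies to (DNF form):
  $\left(\neg l \wedge \neg s\right) \vee \neg e$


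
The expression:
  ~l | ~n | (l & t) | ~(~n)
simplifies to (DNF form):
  True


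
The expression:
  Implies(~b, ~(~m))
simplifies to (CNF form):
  b | m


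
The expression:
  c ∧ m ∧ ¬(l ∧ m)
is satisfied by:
  {c: True, m: True, l: False}


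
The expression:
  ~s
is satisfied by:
  {s: False}


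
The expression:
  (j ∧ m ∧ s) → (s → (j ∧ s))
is always true.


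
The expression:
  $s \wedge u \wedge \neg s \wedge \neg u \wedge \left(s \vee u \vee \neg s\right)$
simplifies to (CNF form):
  $\text{False}$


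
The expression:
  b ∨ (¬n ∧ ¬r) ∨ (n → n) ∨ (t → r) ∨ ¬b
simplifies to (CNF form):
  True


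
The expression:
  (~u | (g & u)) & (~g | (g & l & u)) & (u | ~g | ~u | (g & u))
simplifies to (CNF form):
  (g | ~u) & (l | ~u) & (u | ~g)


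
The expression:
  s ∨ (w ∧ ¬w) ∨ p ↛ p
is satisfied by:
  {s: True}


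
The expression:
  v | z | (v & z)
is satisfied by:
  {z: True, v: True}
  {z: True, v: False}
  {v: True, z: False}


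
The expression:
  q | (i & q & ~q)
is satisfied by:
  {q: True}


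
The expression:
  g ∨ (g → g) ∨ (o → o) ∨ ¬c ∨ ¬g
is always true.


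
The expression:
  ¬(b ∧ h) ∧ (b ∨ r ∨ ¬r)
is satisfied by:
  {h: False, b: False}
  {b: True, h: False}
  {h: True, b: False}


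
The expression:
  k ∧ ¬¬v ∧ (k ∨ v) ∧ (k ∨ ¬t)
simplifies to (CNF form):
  k ∧ v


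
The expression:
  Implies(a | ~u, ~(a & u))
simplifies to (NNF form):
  ~a | ~u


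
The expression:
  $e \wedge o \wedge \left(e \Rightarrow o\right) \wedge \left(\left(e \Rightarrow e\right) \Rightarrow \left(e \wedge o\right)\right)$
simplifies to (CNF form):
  $e \wedge o$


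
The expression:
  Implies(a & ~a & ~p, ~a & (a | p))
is always true.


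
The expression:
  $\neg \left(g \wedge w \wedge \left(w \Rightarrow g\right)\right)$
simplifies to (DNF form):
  $\neg g \vee \neg w$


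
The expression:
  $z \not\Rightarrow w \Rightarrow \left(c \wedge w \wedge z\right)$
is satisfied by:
  {w: True, z: False}
  {z: False, w: False}
  {z: True, w: True}


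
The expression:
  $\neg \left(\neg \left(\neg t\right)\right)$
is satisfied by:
  {t: False}


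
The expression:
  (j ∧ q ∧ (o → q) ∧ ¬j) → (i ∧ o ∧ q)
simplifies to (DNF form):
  True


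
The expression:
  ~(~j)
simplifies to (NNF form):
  j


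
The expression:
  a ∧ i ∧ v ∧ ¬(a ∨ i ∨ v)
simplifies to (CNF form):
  False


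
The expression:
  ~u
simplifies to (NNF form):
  ~u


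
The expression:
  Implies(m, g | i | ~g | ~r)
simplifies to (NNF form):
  True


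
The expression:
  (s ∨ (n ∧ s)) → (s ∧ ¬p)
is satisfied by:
  {s: False, p: False}
  {p: True, s: False}
  {s: True, p: False}


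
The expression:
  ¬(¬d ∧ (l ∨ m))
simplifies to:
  d ∨ (¬l ∧ ¬m)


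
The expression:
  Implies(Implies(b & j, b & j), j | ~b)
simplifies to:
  j | ~b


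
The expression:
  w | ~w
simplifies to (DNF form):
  True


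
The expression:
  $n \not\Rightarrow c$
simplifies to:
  $n \wedge \neg c$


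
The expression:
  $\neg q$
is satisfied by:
  {q: False}


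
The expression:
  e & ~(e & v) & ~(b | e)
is never true.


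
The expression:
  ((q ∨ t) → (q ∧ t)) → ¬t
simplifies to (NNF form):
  ¬q ∨ ¬t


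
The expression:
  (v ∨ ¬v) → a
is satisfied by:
  {a: True}


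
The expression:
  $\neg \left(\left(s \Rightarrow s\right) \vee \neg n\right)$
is never true.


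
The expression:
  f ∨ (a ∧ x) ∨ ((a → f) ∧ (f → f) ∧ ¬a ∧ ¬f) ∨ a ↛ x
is always true.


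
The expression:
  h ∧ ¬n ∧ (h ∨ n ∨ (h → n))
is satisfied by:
  {h: True, n: False}


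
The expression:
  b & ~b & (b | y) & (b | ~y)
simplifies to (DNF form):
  False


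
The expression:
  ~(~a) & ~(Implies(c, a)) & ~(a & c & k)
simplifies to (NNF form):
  False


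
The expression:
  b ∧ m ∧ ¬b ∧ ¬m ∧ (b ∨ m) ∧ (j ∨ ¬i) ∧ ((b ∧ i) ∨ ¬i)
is never true.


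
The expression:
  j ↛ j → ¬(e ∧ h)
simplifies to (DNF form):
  True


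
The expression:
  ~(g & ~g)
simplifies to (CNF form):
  True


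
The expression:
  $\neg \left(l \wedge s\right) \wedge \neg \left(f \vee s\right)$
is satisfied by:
  {f: False, s: False}


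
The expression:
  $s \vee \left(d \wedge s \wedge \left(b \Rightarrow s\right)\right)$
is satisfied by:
  {s: True}


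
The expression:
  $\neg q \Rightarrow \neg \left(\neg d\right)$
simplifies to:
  $d \vee q$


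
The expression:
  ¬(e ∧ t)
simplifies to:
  ¬e ∨ ¬t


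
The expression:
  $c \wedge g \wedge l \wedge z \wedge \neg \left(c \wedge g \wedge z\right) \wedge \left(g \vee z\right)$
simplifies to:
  $\text{False}$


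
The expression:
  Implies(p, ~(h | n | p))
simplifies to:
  ~p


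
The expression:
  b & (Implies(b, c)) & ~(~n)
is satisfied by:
  {c: True, b: True, n: True}


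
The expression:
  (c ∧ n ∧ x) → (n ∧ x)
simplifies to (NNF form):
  True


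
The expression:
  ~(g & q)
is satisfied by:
  {g: False, q: False}
  {q: True, g: False}
  {g: True, q: False}


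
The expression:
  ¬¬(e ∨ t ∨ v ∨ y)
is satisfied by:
  {y: True, t: True, v: True, e: True}
  {y: True, t: True, v: True, e: False}
  {y: True, t: True, e: True, v: False}
  {y: True, t: True, e: False, v: False}
  {y: True, v: True, e: True, t: False}
  {y: True, v: True, e: False, t: False}
  {y: True, v: False, e: True, t: False}
  {y: True, v: False, e: False, t: False}
  {t: True, v: True, e: True, y: False}
  {t: True, v: True, e: False, y: False}
  {t: True, e: True, v: False, y: False}
  {t: True, e: False, v: False, y: False}
  {v: True, e: True, t: False, y: False}
  {v: True, t: False, e: False, y: False}
  {e: True, t: False, v: False, y: False}


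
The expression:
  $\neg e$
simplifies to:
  $\neg e$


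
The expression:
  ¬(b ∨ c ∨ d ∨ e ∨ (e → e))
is never true.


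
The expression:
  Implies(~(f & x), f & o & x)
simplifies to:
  f & x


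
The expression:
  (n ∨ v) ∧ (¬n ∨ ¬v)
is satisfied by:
  {n: True, v: False}
  {v: True, n: False}


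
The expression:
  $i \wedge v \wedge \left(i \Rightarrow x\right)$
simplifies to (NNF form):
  $i \wedge v \wedge x$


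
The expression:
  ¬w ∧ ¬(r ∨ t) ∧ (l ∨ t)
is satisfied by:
  {l: True, r: False, t: False, w: False}


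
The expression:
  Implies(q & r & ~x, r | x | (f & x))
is always true.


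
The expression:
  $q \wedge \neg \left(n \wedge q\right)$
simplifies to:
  $q \wedge \neg n$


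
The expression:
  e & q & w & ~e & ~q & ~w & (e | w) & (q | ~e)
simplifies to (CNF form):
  False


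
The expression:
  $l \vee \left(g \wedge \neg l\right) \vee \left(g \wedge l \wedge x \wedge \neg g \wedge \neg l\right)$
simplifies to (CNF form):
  $g \vee l$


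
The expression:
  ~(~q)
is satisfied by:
  {q: True}


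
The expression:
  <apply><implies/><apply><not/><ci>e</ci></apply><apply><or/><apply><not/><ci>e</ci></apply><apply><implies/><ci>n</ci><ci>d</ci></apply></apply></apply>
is always true.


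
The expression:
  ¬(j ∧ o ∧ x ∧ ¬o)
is always true.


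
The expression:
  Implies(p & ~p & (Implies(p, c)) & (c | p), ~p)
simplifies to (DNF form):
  True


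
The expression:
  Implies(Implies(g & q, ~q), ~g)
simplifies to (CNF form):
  q | ~g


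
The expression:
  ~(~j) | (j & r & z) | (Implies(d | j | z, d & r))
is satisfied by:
  {j: True, r: True, z: False, d: False}
  {j: True, z: False, r: False, d: False}
  {d: True, j: True, r: True, z: False}
  {d: True, j: True, z: False, r: False}
  {j: True, r: True, z: True, d: False}
  {j: True, z: True, r: False, d: False}
  {j: True, d: True, z: True, r: True}
  {j: True, d: True, z: True, r: False}
  {r: True, d: False, z: False, j: False}
  {d: False, z: False, r: False, j: False}
  {r: True, d: True, z: False, j: False}
  {r: True, d: True, z: True, j: False}


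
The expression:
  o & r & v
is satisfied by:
  {r: True, o: True, v: True}


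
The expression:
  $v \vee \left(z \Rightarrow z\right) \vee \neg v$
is always true.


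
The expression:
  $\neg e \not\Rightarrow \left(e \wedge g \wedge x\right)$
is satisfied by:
  {e: False}


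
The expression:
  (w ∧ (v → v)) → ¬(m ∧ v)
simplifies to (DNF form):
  ¬m ∨ ¬v ∨ ¬w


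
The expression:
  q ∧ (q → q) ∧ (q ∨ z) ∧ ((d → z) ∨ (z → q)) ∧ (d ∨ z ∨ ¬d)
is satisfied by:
  {q: True}


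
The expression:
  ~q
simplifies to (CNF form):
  ~q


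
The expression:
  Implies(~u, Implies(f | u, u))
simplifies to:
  u | ~f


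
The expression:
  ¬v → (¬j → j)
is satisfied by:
  {v: True, j: True}
  {v: True, j: False}
  {j: True, v: False}


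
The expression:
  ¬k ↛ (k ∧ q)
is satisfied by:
  {k: False}


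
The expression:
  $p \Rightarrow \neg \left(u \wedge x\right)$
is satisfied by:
  {p: False, u: False, x: False}
  {x: True, p: False, u: False}
  {u: True, p: False, x: False}
  {x: True, u: True, p: False}
  {p: True, x: False, u: False}
  {x: True, p: True, u: False}
  {u: True, p: True, x: False}


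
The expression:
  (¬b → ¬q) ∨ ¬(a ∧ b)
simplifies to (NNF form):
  True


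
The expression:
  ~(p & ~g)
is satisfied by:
  {g: True, p: False}
  {p: False, g: False}
  {p: True, g: True}


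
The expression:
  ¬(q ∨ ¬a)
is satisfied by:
  {a: True, q: False}


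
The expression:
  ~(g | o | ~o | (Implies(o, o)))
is never true.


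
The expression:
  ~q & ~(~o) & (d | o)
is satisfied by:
  {o: True, q: False}


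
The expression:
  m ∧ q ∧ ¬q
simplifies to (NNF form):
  False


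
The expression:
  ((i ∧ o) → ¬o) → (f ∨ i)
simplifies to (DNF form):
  f ∨ i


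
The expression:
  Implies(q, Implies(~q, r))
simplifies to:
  True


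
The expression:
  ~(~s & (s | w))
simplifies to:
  s | ~w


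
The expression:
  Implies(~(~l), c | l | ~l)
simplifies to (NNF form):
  True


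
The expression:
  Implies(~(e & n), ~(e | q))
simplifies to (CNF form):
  (e | ~e) & (e | ~q) & (n | ~e) & (n | ~q)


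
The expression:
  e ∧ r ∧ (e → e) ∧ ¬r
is never true.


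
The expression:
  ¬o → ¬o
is always true.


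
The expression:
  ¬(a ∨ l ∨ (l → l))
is never true.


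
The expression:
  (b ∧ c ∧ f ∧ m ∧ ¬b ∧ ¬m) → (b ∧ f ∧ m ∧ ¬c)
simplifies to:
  True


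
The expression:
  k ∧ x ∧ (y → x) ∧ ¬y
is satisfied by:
  {x: True, k: True, y: False}


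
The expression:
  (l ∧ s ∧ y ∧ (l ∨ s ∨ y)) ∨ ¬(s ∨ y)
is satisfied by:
  {l: True, y: False, s: False}
  {l: False, y: False, s: False}
  {y: True, s: True, l: True}


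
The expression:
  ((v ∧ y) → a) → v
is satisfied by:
  {v: True}


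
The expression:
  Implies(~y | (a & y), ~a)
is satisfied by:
  {a: False}


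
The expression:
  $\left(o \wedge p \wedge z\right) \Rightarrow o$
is always true.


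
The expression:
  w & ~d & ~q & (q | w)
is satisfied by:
  {w: True, q: False, d: False}


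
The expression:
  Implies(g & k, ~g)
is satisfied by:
  {g: False, k: False}
  {k: True, g: False}
  {g: True, k: False}


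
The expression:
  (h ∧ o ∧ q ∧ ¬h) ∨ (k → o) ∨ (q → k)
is always true.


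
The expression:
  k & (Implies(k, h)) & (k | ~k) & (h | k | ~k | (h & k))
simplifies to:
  h & k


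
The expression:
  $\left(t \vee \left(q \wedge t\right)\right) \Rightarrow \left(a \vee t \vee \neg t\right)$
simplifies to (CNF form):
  $\text{True}$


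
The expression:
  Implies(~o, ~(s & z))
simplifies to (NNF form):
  o | ~s | ~z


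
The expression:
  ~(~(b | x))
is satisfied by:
  {b: True, x: True}
  {b: True, x: False}
  {x: True, b: False}


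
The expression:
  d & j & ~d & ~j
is never true.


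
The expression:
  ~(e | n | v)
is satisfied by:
  {n: False, v: False, e: False}


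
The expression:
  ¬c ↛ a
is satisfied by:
  {a: True, c: False}
  {c: False, a: False}
  {c: True, a: True}


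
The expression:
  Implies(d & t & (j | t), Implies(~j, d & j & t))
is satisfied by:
  {j: True, t: False, d: False}
  {j: False, t: False, d: False}
  {d: True, j: True, t: False}
  {d: True, j: False, t: False}
  {t: True, j: True, d: False}
  {t: True, j: False, d: False}
  {t: True, d: True, j: True}


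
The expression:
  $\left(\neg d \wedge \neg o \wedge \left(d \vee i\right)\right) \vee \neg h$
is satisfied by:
  {i: True, d: False, h: False, o: False}
  {i: False, d: False, h: False, o: False}
  {o: True, i: True, d: False, h: False}
  {o: True, i: False, d: False, h: False}
  {d: True, i: True, o: False, h: False}
  {d: True, o: False, i: False, h: False}
  {o: True, d: True, i: True, h: False}
  {o: True, d: True, i: False, h: False}
  {h: True, d: False, i: True, o: False}


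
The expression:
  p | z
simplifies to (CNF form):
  p | z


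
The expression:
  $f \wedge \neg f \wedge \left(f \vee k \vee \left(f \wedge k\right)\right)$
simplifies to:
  $\text{False}$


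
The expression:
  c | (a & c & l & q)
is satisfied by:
  {c: True}


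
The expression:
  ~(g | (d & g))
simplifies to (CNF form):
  ~g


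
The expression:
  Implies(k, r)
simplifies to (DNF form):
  r | ~k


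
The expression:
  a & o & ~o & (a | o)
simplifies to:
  False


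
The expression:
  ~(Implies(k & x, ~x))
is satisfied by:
  {x: True, k: True}


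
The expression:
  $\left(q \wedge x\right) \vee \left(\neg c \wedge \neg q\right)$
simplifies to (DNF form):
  $\left(q \wedge x\right) \vee \left(\neg c \wedge \neg q\right)$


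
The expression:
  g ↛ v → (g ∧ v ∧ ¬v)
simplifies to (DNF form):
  v ∨ ¬g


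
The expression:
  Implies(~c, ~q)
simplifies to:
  c | ~q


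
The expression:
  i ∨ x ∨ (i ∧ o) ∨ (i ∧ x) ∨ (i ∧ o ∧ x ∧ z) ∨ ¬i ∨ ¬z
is always true.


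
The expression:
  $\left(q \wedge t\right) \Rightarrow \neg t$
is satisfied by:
  {t: False, q: False}
  {q: True, t: False}
  {t: True, q: False}


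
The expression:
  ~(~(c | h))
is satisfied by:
  {c: True, h: True}
  {c: True, h: False}
  {h: True, c: False}


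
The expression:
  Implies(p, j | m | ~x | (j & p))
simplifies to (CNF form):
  j | m | ~p | ~x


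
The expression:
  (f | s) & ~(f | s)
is never true.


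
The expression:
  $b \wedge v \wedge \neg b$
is never true.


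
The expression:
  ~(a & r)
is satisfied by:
  {a: False, r: False}
  {r: True, a: False}
  {a: True, r: False}


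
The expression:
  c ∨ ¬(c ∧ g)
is always true.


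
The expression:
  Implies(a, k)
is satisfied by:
  {k: True, a: False}
  {a: False, k: False}
  {a: True, k: True}


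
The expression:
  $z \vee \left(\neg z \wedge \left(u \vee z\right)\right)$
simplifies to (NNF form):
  $u \vee z$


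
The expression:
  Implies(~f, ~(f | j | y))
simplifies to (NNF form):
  f | (~j & ~y)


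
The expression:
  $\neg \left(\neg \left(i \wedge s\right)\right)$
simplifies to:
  $i \wedge s$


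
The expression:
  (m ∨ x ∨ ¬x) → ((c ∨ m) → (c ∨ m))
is always true.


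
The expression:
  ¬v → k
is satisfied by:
  {k: True, v: True}
  {k: True, v: False}
  {v: True, k: False}


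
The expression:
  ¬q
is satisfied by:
  {q: False}


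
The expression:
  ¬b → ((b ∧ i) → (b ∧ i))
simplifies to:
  True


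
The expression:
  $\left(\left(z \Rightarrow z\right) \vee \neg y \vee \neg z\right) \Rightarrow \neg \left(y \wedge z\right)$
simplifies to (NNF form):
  $\neg y \vee \neg z$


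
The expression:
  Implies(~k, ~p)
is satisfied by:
  {k: True, p: False}
  {p: False, k: False}
  {p: True, k: True}


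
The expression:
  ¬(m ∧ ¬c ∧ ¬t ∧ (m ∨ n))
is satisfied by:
  {t: True, c: True, m: False}
  {t: True, m: False, c: False}
  {c: True, m: False, t: False}
  {c: False, m: False, t: False}
  {t: True, c: True, m: True}
  {t: True, m: True, c: False}
  {c: True, m: True, t: False}


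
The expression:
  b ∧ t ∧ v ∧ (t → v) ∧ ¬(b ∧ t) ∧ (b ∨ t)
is never true.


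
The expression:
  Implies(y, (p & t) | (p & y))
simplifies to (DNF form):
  p | ~y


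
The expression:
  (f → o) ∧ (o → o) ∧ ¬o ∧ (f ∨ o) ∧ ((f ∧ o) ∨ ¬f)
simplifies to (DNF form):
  False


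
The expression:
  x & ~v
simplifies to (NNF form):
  x & ~v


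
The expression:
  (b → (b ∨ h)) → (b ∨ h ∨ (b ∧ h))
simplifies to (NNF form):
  b ∨ h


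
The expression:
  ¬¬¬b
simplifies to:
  ¬b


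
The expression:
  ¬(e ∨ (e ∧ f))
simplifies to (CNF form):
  ¬e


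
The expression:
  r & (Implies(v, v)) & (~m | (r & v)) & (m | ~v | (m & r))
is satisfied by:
  {r: True, v: False, m: False}
  {r: True, m: True, v: True}


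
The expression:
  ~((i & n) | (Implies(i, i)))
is never true.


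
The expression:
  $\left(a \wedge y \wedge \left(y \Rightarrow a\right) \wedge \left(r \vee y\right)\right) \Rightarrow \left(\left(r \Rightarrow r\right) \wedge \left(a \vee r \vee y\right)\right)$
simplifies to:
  $\text{True}$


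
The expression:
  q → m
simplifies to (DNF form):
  m ∨ ¬q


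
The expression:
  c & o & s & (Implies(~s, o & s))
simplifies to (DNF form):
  c & o & s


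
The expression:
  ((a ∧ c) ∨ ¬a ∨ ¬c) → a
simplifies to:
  a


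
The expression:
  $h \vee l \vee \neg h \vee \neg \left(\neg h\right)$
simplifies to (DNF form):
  $\text{True}$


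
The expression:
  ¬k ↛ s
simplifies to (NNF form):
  ¬k ∧ ¬s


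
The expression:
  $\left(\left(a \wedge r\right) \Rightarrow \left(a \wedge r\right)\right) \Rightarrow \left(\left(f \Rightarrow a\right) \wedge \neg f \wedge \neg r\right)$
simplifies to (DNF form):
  $\neg f \wedge \neg r$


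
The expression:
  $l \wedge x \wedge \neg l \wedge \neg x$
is never true.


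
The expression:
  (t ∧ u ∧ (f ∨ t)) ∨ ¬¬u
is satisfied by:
  {u: True}


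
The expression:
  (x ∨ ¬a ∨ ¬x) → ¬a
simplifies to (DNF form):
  ¬a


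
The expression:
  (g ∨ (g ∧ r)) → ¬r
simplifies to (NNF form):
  ¬g ∨ ¬r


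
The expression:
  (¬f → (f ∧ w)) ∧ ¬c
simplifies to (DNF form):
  f ∧ ¬c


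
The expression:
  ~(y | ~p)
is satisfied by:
  {p: True, y: False}


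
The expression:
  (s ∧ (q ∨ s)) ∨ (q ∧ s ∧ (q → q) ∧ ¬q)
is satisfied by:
  {s: True}


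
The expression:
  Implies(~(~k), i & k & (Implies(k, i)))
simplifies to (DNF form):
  i | ~k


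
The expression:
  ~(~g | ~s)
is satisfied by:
  {s: True, g: True}


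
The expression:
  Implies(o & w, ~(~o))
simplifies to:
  True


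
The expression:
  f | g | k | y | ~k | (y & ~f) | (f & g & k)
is always true.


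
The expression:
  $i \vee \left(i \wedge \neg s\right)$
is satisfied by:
  {i: True}


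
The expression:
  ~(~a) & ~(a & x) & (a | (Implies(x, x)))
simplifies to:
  a & ~x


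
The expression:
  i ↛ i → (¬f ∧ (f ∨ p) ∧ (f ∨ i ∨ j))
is always true.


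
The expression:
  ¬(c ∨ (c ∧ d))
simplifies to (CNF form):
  ¬c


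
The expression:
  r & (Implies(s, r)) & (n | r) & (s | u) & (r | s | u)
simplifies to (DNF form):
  (r & s) | (r & u)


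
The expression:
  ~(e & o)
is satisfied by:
  {e: False, o: False}
  {o: True, e: False}
  {e: True, o: False}


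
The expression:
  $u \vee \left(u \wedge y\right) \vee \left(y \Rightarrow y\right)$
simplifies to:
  $\text{True}$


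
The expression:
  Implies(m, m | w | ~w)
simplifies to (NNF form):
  True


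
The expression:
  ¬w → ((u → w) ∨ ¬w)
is always true.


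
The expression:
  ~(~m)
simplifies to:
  m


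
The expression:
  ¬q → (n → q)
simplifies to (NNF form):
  q ∨ ¬n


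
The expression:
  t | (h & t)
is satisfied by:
  {t: True}


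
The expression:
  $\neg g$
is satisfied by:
  {g: False}


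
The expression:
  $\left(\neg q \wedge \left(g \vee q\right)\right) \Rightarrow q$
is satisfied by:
  {q: True, g: False}
  {g: False, q: False}
  {g: True, q: True}


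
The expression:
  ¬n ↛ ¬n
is never true.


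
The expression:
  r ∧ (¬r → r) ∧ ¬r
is never true.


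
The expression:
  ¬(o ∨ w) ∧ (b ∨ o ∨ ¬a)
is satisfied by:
  {b: True, o: False, w: False, a: False}
  {b: False, o: False, w: False, a: False}
  {b: True, a: True, o: False, w: False}


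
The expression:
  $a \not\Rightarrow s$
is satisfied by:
  {a: True, s: False}


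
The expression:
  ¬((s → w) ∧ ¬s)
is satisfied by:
  {s: True}


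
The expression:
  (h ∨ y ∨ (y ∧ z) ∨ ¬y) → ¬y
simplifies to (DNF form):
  ¬y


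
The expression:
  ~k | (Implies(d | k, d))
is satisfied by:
  {d: True, k: False}
  {k: False, d: False}
  {k: True, d: True}


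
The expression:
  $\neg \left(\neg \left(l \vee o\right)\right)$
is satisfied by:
  {o: True, l: True}
  {o: True, l: False}
  {l: True, o: False}


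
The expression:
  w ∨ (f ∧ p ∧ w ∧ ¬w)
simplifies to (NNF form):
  w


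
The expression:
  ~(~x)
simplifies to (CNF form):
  x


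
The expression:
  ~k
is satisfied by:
  {k: False}


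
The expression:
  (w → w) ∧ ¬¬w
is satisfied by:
  {w: True}


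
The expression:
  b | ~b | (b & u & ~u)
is always true.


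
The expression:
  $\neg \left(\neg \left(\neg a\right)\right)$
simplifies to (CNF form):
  $\neg a$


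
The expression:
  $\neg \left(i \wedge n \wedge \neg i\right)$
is always true.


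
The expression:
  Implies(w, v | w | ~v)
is always true.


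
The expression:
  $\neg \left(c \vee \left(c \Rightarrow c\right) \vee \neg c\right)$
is never true.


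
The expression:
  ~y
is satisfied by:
  {y: False}


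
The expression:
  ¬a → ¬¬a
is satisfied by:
  {a: True}


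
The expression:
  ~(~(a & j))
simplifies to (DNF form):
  a & j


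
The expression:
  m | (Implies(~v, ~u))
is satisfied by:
  {m: True, v: True, u: False}
  {m: True, u: False, v: False}
  {v: True, u: False, m: False}
  {v: False, u: False, m: False}
  {m: True, v: True, u: True}
  {m: True, u: True, v: False}
  {v: True, u: True, m: False}


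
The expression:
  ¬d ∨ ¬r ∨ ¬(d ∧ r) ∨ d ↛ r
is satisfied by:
  {d: False, r: False}
  {r: True, d: False}
  {d: True, r: False}


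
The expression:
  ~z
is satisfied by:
  {z: False}


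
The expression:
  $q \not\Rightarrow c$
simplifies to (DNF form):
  $q \wedge \neg c$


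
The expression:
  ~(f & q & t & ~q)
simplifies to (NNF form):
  True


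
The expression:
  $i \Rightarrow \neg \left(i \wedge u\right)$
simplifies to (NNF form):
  $\neg i \vee \neg u$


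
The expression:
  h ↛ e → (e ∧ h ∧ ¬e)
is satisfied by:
  {e: True, h: False}
  {h: False, e: False}
  {h: True, e: True}


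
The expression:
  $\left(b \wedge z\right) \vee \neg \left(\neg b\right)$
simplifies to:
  $b$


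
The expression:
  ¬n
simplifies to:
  ¬n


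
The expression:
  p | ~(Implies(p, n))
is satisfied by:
  {p: True}


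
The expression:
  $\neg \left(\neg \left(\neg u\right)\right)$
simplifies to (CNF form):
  $\neg u$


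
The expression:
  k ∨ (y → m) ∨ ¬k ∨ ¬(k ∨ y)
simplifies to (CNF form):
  True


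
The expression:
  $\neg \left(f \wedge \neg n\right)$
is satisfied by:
  {n: True, f: False}
  {f: False, n: False}
  {f: True, n: True}


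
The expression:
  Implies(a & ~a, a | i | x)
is always true.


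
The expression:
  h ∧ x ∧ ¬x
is never true.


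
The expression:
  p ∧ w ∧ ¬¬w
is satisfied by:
  {p: True, w: True}


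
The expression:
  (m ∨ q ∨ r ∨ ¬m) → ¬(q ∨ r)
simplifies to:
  ¬q ∧ ¬r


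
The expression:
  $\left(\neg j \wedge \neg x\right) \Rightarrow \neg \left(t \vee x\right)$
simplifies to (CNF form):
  $j \vee x \vee \neg t$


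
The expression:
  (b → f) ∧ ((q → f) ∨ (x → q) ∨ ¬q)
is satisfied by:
  {f: True, b: False}
  {b: False, f: False}
  {b: True, f: True}


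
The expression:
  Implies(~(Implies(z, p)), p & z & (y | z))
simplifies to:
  p | ~z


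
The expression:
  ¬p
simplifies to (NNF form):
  ¬p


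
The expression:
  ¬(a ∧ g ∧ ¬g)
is always true.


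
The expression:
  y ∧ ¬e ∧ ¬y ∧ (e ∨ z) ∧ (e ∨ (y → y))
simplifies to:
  False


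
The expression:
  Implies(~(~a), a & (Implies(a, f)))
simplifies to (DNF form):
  f | ~a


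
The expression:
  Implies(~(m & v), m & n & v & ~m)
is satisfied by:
  {m: True, v: True}


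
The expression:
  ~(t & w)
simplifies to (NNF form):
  ~t | ~w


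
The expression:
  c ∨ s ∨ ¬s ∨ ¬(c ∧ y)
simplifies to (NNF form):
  True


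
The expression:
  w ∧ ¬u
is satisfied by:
  {w: True, u: False}


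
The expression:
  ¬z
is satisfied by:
  {z: False}


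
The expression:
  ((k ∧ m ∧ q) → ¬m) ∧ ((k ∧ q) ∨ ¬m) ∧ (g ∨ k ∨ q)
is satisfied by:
  {k: True, q: True, g: True, m: False}
  {k: True, q: True, g: False, m: False}
  {k: True, g: True, q: False, m: False}
  {k: True, g: False, q: False, m: False}
  {q: True, g: True, k: False, m: False}
  {q: True, g: False, k: False, m: False}
  {g: True, k: False, q: False, m: False}


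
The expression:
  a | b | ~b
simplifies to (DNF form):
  True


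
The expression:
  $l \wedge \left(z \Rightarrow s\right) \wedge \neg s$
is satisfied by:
  {l: True, z: False, s: False}


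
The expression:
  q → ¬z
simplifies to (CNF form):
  ¬q ∨ ¬z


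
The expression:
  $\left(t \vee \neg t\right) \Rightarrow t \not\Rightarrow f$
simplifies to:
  $t \wedge \neg f$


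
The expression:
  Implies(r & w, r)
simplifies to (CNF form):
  True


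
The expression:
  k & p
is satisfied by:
  {p: True, k: True}


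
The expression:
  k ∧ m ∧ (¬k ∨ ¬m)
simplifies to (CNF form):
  False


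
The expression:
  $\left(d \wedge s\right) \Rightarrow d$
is always true.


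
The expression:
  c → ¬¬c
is always true.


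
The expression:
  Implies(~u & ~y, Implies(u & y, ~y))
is always true.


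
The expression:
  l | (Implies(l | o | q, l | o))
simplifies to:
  l | o | ~q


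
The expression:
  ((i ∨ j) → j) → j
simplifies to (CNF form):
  i ∨ j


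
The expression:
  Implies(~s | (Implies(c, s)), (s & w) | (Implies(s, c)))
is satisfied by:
  {c: True, w: True, s: False}
  {c: True, s: False, w: False}
  {w: True, s: False, c: False}
  {w: False, s: False, c: False}
  {c: True, w: True, s: True}
  {c: True, s: True, w: False}
  {w: True, s: True, c: False}


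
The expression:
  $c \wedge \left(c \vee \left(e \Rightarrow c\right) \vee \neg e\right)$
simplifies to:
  $c$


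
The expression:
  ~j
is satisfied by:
  {j: False}


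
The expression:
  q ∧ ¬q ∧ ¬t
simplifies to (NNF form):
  False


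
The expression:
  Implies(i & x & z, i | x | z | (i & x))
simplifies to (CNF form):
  True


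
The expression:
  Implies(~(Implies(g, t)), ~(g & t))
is always true.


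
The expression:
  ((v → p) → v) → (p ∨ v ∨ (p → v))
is always true.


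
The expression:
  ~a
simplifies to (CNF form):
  ~a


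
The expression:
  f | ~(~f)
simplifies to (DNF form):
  f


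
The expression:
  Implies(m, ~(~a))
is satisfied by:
  {a: True, m: False}
  {m: False, a: False}
  {m: True, a: True}


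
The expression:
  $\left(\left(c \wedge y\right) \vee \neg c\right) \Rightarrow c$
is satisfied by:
  {c: True}


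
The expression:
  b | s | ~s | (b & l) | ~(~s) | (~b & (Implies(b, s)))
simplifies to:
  True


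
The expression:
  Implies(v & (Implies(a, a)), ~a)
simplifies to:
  ~a | ~v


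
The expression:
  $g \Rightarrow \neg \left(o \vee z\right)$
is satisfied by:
  {o: False, g: False, z: False}
  {z: True, o: False, g: False}
  {o: True, z: False, g: False}
  {z: True, o: True, g: False}
  {g: True, z: False, o: False}


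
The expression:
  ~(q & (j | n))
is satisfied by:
  {n: False, q: False, j: False}
  {j: True, n: False, q: False}
  {n: True, j: False, q: False}
  {j: True, n: True, q: False}
  {q: True, j: False, n: False}


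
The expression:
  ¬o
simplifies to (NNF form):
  ¬o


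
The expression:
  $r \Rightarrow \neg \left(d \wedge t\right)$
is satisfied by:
  {t: False, d: False, r: False}
  {r: True, t: False, d: False}
  {d: True, t: False, r: False}
  {r: True, d: True, t: False}
  {t: True, r: False, d: False}
  {r: True, t: True, d: False}
  {d: True, t: True, r: False}


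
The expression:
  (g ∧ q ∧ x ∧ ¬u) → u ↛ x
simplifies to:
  u ∨ ¬g ∨ ¬q ∨ ¬x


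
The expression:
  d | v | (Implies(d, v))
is always true.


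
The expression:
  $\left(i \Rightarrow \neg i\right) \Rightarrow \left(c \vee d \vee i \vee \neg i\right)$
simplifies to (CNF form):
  $\text{True}$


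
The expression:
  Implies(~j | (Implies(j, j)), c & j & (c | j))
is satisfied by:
  {c: True, j: True}


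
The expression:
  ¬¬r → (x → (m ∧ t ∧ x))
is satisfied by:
  {t: True, m: True, x: False, r: False}
  {t: True, m: False, x: False, r: False}
  {m: True, r: False, t: False, x: False}
  {r: False, m: False, t: False, x: False}
  {r: True, t: True, m: True, x: False}
  {r: True, t: True, m: False, x: False}
  {r: True, m: True, t: False, x: False}
  {r: True, m: False, t: False, x: False}
  {x: True, t: True, m: True, r: False}
  {x: True, t: True, m: False, r: False}
  {x: True, m: True, t: False, r: False}
  {x: True, m: False, t: False, r: False}
  {r: True, x: True, t: True, m: True}
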